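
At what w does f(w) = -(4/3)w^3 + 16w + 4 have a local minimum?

-2

Critical points: f'(w) = -4w^2 + 16 vanishes at w = -2, 2.
Second-derivative test with f''(w) = -8w: f''(-2) = 16 > 0 ⇒ local minimum; f''(2) = -16 < 0 ⇒ local maximum.
The local minimum is f(-2) = -52/3.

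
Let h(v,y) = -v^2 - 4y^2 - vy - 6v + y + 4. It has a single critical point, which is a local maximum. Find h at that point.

∂h/∂v = -2v - y - 6 = 0 and ∂h/∂y = -v - 8y + 1 = 0, so (v, y) = (-49/15, 8/15).
The Hessian has h_{vv} = -2, h_{yy} = -8, h_{vy} = -1, giving D = 15 > 0 with h_{vv} < 0, so the point is a local maximum.
h(-49/15, 8/15) = 211/15.

211/15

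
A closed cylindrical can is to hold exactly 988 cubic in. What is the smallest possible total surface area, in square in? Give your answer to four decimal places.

With radius r and height h, πr²h = 988 so h = 988/(πr²), and S(r) = 2πr² + 2πrh = 2πr² + 2·988/r.
S'(r) = 4πr − 2·988/r² = 0 ⇒ r³ = 988/(2π), so r ≈ 5.3975 and h = 2r ≈ 10.7950.
S''(r) = 4π + 4·988/r³ > 0, so this is the minimum; S ≈ 549.1435.

549.1435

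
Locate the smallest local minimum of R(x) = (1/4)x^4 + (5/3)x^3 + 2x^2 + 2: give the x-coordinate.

R'(x) = x^3 + 5x^2 + 4x. Setting R'(x) = 0 gives x ∈ {-4, -1, 0}.
Since R''(x) = 3x^2 + 10x + 4, we get R''(-4) = 12 > 0 ⇒ local minimum; R''(-1) = -3 < 0 ⇒ local maximum; R''(0) = 4 > 0 ⇒ local minimum.
Thus R has its smallest local minimum at x = -4, with value -26/3.

-4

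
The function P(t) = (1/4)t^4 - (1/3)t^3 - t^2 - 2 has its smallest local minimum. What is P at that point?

-14/3

Critical points: P'(t) = t^3 - t^2 - 2t vanishes at t = -1, 0, 2.
P''(t) = 3t^2 - 2t - 2. P''(-1) = 3 > 0 ⇒ local minimum; P''(0) = -2 < 0 ⇒ local maximum; P''(2) = 6 > 0 ⇒ local minimum.
The smallest local minimum is P(2) = -14/3.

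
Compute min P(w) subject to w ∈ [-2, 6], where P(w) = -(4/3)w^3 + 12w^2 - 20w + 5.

The derivative is -4w^2 + 24w - 20, which vanishes at w = 1 and w = 5.
Evaluating at the critical points and endpoints: P(-2) = 311/3, P(1) = -13/3, P(5) = 115/3, P(6) = 29.
So the minimum is P(1) = -13/3.

-13/3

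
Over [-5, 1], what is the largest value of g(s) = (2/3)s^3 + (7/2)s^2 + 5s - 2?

43/6

Differentiating, g'(s) = 2s^2 + 7s + 5; which vanishes at s = -5/2 and s = -1.
Compare values at every candidate in [-5, 1]: g(-5) = -137/6,  g(-5/2) = -73/24,  g(-1) = -25/6,  g(1) = 43/6.
The maximum over the interval is 43/6, attained at s = 1.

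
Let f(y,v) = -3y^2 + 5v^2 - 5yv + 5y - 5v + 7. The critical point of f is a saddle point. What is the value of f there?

104/17

∂f/∂y = -6y - 5v + 5 = 0 and ∂f/∂v = -5y + 10v - 5 = 0, so (y, v) = (5/17, 11/17).
The Hessian has f_{yy} = -6, f_{vv} = 10, f_{yv} = -5, giving D = -85 < 0, so the point is a saddle point.
f(5/17, 11/17) = 104/17.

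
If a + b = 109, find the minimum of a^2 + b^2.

With a + b = 109, a^2 + b^2 = a^2 + (109 − a)^2.
The derivative 2a − 2(109 − a) = 4a − 218 vanishes at a = 109/2; second derivative 4 > 0, a minimum.
The minimum is 2·(109/2)^2 = 11881/2.

11881/2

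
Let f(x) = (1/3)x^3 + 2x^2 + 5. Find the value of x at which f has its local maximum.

f'(x) = x^2 + 4x = 0 at x = -4, 0.
Second-derivative test with f''(x) = 2x + 4: f''(-4) = -4 < 0 ⇒ local maximum; f''(0) = 4 > 0 ⇒ local minimum.
Thus f has its local maximum at x = -4, with value 47/3.

-4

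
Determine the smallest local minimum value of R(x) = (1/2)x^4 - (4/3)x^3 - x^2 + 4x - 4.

R'(x) = 2x^3 - 4x^2 - 2x + 4 = 0 at x = -1, 1, 2.
Second-derivative test with R''(x) = 6x^2 - 8x - 2: R''(-1) = 12 > 0 ⇒ local minimum; R''(1) = -4 < 0 ⇒ local maximum; R''(2) = 6 > 0 ⇒ local minimum.
The smallest local minimum is R(-1) = -43/6.

-43/6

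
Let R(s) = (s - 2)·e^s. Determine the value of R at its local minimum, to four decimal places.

-2.7183

By the product rule, R'(s) = (s - 1)·e^s. Since e^s > 0, the only critical point is s = 1.
R''(1) has the same sign as 1 > 0, so this is a local minimum.
R(1) = (-1)·e^(1) ≈ -2.7183.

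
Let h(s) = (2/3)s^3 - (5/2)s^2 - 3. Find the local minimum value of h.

-197/24

Critical points: h'(s) = 2s^2 - 5s vanishes at s = 0, 5/2.
Since h''(s) = 4s - 5, we get h''(0) = -5 < 0 ⇒ local maximum; h''(5/2) = 5 > 0 ⇒ local minimum.
Thus h has its local minimum at s = 5/2, with value -197/24.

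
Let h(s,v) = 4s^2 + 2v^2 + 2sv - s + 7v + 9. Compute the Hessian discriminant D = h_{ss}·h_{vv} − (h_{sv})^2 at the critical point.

28

∂h/∂s = 8s + 2v - 1 = 0 and ∂h/∂v = 2s + 4v + 7 = 0, so (s, v) = (9/14, -29/14).
The Hessian has h_{ss} = 8, h_{vv} = 4, h_{sv} = 2, giving D = 28 > 0 with h_{ss} > 0, so the point is a local minimum.
D = (8)·(4) − (2)^2 = 28.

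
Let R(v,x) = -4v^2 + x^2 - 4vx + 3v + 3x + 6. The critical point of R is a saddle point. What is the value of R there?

201/32

∂R/∂v = -8v - 4x + 3 = 0 and ∂R/∂x = -4v + 2x + 3 = 0, so (v, x) = (9/16, -3/8).
The Hessian has R_{vv} = -8, R_{xx} = 2, R_{vx} = -4, giving D = -32 < 0, so the point is a saddle point.
R(9/16, -3/8) = 201/32.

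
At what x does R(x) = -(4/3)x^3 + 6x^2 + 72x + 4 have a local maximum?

R'(x) = -4x^2 + 12x + 72 = 0 at x = -3, 6.
Second-derivative test with R''(x) = -8x + 12: R''(-3) = 36 > 0 ⇒ local minimum; R''(6) = -36 < 0 ⇒ local maximum.
So the local maximum value is R(6) = 364.

6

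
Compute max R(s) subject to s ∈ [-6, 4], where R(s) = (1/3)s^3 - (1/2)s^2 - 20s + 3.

161/3

Differentiating, R'(s) = s^2 - s - 20; whose only zero in [-6, 4] is s = -4.
Evaluating at the critical points and endpoints: R(-6) = 33; R(-4) = 161/3; R(4) = -191/3.
So the maximum is R(-4) = 161/3.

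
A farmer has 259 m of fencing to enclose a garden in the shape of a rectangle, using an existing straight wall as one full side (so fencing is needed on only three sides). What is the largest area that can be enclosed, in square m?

67081/8

Let the sides perpendicular to the wall have length x and the parallel side y, so 2x + y = 259 and the area is A = xy = x(259 − 2x).
A'(x) = 259 − 4x = 0 gives x = 259/4, and A''(x) = −4 < 0 confirms a maximum.
Then y = 259 − 2·259/4 = 259/2 and A = 67081/8.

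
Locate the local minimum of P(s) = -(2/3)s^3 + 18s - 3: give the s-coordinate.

Critical points: P'(s) = -2s^2 + 18 vanishes at s = -3, 3.
P''(s) = -4s. P''(-3) = 12 > 0 ⇒ local minimum; P''(3) = -12 < 0 ⇒ local maximum.
So the local minimum value is P(-3) = -39.

-3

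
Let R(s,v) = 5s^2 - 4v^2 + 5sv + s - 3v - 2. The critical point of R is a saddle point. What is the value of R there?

∂R/∂s = 10s + 5v + 1 = 0 and ∂R/∂v = 5s - 8v - 3 = 0, so (s, v) = (1/15, -1/3).
The Hessian has R_{ss} = 10, R_{vv} = -8, R_{sv} = 5, giving D = -105 < 0, so the point is a saddle point.
R(1/15, -1/3) = -22/15.

-22/15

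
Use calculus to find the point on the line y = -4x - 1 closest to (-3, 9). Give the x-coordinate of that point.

-43/17

Minimize D(x)^2 = (x + 3)^2 + (-4x - 10)^2.
d/dx[D^2] = 2(x + 3) + 2·(-4)·(-4x - 10) = 0 ⇒ x = -43/17.
Then y = 155/17 and the distance is √(4/17) ≈ 0.4851.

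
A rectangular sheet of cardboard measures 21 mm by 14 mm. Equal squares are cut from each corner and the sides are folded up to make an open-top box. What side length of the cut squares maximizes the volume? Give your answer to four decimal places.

With cut size x, the volume is V(x) = x(21 − 2x)(14 − 2x) for 0 < x < 7.
V'(x) = 12x^2 − 140x + 294. Setting V'(x) = 0 gives x ≈ 2.7466 (the root in (0, 7)).
V''(x) = 24x − 140 is negative there, so this is the maximum; V ≈ 362.3129.

2.7466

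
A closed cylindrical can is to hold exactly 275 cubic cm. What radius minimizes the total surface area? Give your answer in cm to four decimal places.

With radius r and height h, πr²h = 275 so h = 275/(πr²), and S(r) = 2πr² + 2πrh = 2πr² + 2·275/r.
S'(r) = 4πr − 2·275/r² = 0 ⇒ r³ = 275/(2π), so r ≈ 3.5241 and h = 2r ≈ 7.0482.
S''(r) = 4π + 4·275/r³ > 0, so this is the minimum; S ≈ 234.1009.

3.5241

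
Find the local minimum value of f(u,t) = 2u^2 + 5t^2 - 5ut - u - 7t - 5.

-71/5

∂f/∂u = 4u - 5t - 1 = 0 and ∂f/∂t = -5u + 10t - 7 = 0, so (u, t) = (3, 11/5).
The Hessian has f_{uu} = 4, f_{tt} = 10, f_{ut} = -5, giving D = 15 > 0 with f_{uu} > 0, so the point is a local minimum.
f(3, 11/5) = -71/5.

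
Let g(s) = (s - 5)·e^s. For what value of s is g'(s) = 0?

Differentiating with the product rule gives g'(s) = (s - 4)·e^s. Since e^s > 0, the only critical point is s = 4.
g''(4) has the same sign as 1 > 0, so this is a local minimum.
g(4) = (-1)·e^(4) ≈ -54.5982.

4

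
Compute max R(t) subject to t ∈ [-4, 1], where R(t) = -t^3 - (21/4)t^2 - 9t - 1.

The derivative is -3t^2 - (21/2)t - 9, which vanishes at t = -2 and t = -3/2.
Evaluating at the critical points and endpoints: R(-4) = 15, R(-2) = 4, R(-3/2) = 65/16, R(1) = -65/4.
So the maximum is R(-4) = 15.

15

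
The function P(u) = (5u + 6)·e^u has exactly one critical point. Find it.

P'(u) = 5·e^u + (5u + 6)·1·e^u = (5u + 11)·e^u. Since e^u > 0, the only critical point is u = -11/5.
P''(-11/5) has the same sign as 5 > 0, so this is a local minimum.
P(-11/5) = (-5)·e^(-11/5) ≈ -0.5540.

-11/5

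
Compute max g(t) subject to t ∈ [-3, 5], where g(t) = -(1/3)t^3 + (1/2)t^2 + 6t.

27/2

g'(t) = -t^2 + t + 6, which vanishes at t = -2 and t = 3.
Evaluating at the critical points and endpoints: g(-3) = -9/2, g(-2) = -22/3, g(3) = 27/2, g(5) = 5/6.
Hence the absolute maximum is 27/2 at t = 3.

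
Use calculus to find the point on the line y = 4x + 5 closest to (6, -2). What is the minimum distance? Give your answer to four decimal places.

Minimize D(x)^2 = (x - 6)^2 + (4x + 7)^2.
d/dx[D^2] = 2(x - 6) + 2·4·(4x + 7) = 0 ⇒ x = -22/17.
Then y = -3/17 and the distance is √(961/17) ≈ 7.5186.

7.5186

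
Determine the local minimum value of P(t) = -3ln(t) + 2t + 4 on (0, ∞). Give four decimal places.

P'(t) = -3/t + 2 = 0 gives t = 3/2.
P''(t) = 3/t², which is positive for t > 0, so this is a local minimum.
P(3/2) = -3·ln(3/2) + 3 + 4 ≈ 5.7836.

5.7836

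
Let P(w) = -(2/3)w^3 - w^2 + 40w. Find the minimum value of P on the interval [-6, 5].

-425/3

P'(w) = -2w^2 - 2w + 40, which vanishes at w = -5 and w = 4.
Compare values at every candidate in [-6, 5]: P(-6) = -132,  P(-5) = -425/3,  P(4) = 304/3,  P(5) = 275/3.
The minimum over the interval is -425/3, attained at w = -5.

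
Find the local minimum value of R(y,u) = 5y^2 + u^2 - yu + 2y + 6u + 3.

∂R/∂y = 10y - u + 2 = 0 and ∂R/∂u = -y + 2u + 6 = 0, so (y, u) = (-10/19, -62/19).
The Hessian has R_{yy} = 10, R_{uu} = 2, R_{yu} = -1, giving D = 19 > 0 with R_{yy} > 0, so the point is a local minimum.
R(-10/19, -62/19) = -139/19.

-139/19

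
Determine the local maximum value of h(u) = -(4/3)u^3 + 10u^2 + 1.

253/3

Critical points: h'(u) = -4u^2 + 20u vanishes at u = 0, 5.
Second-derivative test with h''(u) = -8u + 20: h''(0) = 20 > 0 ⇒ local minimum; h''(5) = -20 < 0 ⇒ local maximum.
Thus h has its local maximum at u = 5, with value 253/3.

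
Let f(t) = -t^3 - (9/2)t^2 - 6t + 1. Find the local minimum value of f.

f'(t) = -3t^2 - 9t - 6. Setting f'(t) = 0 gives t ∈ {-2, -1}.
f''(t) = -6t - 9. f''(-2) = 3 > 0 ⇒ local minimum; f''(-1) = -3 < 0 ⇒ local maximum.
The local minimum is f(-2) = 3.

3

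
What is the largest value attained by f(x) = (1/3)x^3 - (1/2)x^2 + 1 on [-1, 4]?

Differentiating, f'(x) = x^2 - x; which vanishes at x = 0 and x = 1.
Compare values at every candidate in [-1, 4]: f(-1) = 1/6, f(0) = 1, f(1) = 5/6, f(4) = 43/3.
Hence the absolute maximum is 43/3 at x = 4.

43/3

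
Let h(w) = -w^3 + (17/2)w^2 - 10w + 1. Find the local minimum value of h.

-59/27

h'(w) = -3w^2 + 17w - 10. Setting h'(w) = 0 gives w ∈ {2/3, 5}.
Since h''(w) = -6w + 17, we get h''(2/3) = 13 > 0 ⇒ local minimum; h''(5) = -13 < 0 ⇒ local maximum.
The local minimum is h(2/3) = -59/27.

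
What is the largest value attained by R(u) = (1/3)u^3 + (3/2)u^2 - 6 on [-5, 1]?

-3/2

Differentiating, R'(u) = u^2 + 3u; which vanishes at u = -3 and u = 0.
Compare values at every candidate in [-5, 1]: R(-5) = -61/6,  R(-3) = -3/2,  R(0) = -6,  R(1) = -25/6.
So the maximum is R(-3) = -3/2.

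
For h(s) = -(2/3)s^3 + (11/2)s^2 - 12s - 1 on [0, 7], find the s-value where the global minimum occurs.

7

Differentiating, h'(s) = -2s^2 + 11s - 12; which vanishes at s = 3/2 and s = 4.
Compare values at every candidate in [0, 7]: h(0) = -1,  h(3/2) = -71/8,  h(4) = -11/3,  h(7) = -265/6.
The minimum over the interval is -265/6, attained at s = 7.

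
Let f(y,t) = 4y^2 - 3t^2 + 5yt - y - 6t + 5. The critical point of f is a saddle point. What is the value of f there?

∂f/∂y = 8y + 5t - 1 = 0 and ∂f/∂t = 5y - 6t - 6 = 0, so (y, t) = (36/73, -43/73).
The Hessian has f_{yy} = 8, f_{tt} = -6, f_{yt} = 5, giving D = -73 < 0, so the point is a saddle point.
f(36/73, -43/73) = 476/73.

476/73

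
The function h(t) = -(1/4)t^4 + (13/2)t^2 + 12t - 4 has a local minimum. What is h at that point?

-39/4

Critical points: h'(t) = -t^3 + 13t + 12 vanishes at t = -3, -1, 4.
Second-derivative test with h''(t) = -3t^2 + 13: h''(-3) = -14 < 0 ⇒ local maximum; h''(-1) = 10 > 0 ⇒ local minimum; h''(4) = -35 < 0 ⇒ local maximum.
So the local minimum value is h(-1) = -39/4.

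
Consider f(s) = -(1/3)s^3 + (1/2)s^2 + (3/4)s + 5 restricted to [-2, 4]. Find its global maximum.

49/6

Differentiating, f'(s) = -s^2 + s + 3/4; which vanishes at s = -1/2 and s = 3/2.
Compare values at every candidate in [-2, 4]: f(-2) = 49/6, f(-1/2) = 115/24, f(3/2) = 49/8, f(4) = -16/3.
Hence the absolute maximum is 49/6 at s = -2.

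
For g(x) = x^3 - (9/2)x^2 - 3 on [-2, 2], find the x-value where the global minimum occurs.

-2

g'(x) = 3x^2 - 9x, whose only zero in [-2, 2] is x = 0.
Candidates: g(-2) = -29; g(0) = -3; g(2) = -13.
The minimum over the interval is -29, attained at x = -2.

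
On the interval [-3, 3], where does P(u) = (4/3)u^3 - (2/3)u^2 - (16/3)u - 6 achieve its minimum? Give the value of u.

P'(u) = 4u^2 - (4/3)u - 16/3, which vanishes at u = -1 and u = 4/3.
Compare values at every candidate in [-3, 3]: P(-3) = -32,  P(-1) = -8/3,  P(4/3) = -902/81,  P(3) = 8.
So the minimum is P(-3) = -32.

-3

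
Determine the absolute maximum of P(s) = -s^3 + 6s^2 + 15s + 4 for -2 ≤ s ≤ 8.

104

P'(s) = -3s^2 + 12s + 15, which vanishes at s = -1 and s = 5.
Compare values at every candidate in [-2, 8]: P(-2) = 6,  P(-1) = -4,  P(5) = 104,  P(8) = -4.
So the maximum is P(5) = 104.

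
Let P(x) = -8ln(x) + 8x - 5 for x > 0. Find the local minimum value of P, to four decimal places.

P'(x) = -8/x + 8 = 0 gives x = 1.
P''(x) = 8/x², which is positive for x > 0, so this is a local minimum.
P(1) = -8·ln(1) + 8 - 5 ≈ 3.0000.

3.0000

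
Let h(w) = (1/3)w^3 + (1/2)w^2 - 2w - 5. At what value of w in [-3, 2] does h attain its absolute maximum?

h'(w) = w^2 + w - 2, which vanishes at w = -2 and w = 1.
Candidates: h(-3) = -7/2,  h(-2) = -5/3,  h(1) = -37/6,  h(2) = -13/3.
So the maximum is h(-2) = -5/3.

-2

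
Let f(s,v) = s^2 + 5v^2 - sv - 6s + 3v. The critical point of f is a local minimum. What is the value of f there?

∂f/∂s = 2s - v - 6 = 0 and ∂f/∂v = -s + 10v + 3 = 0, so (s, v) = (3, 0).
The Hessian has f_{ss} = 2, f_{vv} = 10, f_{sv} = -1, giving D = 19 > 0 with f_{ss} > 0, so the point is a local minimum.
f(3, 0) = -9.

-9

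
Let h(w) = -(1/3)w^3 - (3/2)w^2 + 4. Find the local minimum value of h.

h'(w) = -w^2 - 3w. Setting h'(w) = 0 gives w ∈ {-3, 0}.
Since h''(w) = -2w - 3, we get h''(-3) = 3 > 0 ⇒ local minimum; h''(0) = -3 < 0 ⇒ local maximum.
Thus h has its local minimum at w = -3, with value -1/2.

-1/2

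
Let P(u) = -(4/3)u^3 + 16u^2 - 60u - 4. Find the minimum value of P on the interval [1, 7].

P'(u) = -4u^2 + 32u - 60, which vanishes at u = 3 and u = 5.
Candidates: P(1) = -148/3, P(3) = -76, P(5) = -212/3, P(7) = -292/3.
So the minimum is P(7) = -292/3.

-292/3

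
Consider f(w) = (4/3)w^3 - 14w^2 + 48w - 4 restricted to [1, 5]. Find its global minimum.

Differentiating, f'(w) = 4w^2 - 28w + 48; which vanishes at w = 3 and w = 4.
Evaluating at the critical points and endpoints: f(1) = 94/3,  f(3) = 50,  f(4) = 148/3,  f(5) = 158/3.
Hence the absolute minimum is 94/3 at w = 1.

94/3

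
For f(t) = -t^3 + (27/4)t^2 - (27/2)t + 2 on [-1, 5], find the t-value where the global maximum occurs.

f'(t) = -3t^2 + (27/2)t - 27/2, which vanishes at t = 3/2 and t = 3.
Compare values at every candidate in [-1, 5]: f(-1) = 93/4; f(3/2) = -103/16; f(3) = -19/4; f(5) = -87/4.
So the maximum is f(-1) = 93/4.

-1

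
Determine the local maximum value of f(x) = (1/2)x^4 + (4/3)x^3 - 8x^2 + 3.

f'(x) = 2x^3 + 4x^2 - 16x. Setting f'(x) = 0 gives x ∈ {-4, 0, 2}.
f''(x) = 6x^2 + 8x - 16. f''(-4) = 48 > 0 ⇒ local minimum; f''(0) = -16 < 0 ⇒ local maximum; f''(2) = 24 > 0 ⇒ local minimum.
Thus f has its local maximum at x = 0, with value 3.

3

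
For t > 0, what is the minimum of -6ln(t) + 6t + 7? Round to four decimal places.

R'(t) = -6/t + 6 = 0 gives t = 1.
R''(t) = 6/t², which is positive for t > 0, so this is a local minimum.
R(1) = -6·ln(1) + 6 + 7 ≈ 13.0000.

13.0000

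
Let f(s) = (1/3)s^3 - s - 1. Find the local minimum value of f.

f'(s) = s^2 - 1. Setting f'(s) = 0 gives s ∈ {-1, 1}.
Second-derivative test with f''(s) = 2s: f''(-1) = -2 < 0 ⇒ local maximum; f''(1) = 2 > 0 ⇒ local minimum.
So the local minimum value is f(1) = -5/3.

-5/3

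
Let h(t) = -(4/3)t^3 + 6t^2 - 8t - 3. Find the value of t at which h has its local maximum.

h'(t) = -4t^2 + 12t - 8 = 0 at t = 1, 2.
h''(t) = -8t + 12. h''(1) = 4 > 0 ⇒ local minimum; h''(2) = -4 < 0 ⇒ local maximum.
Thus h has its local maximum at t = 2, with value -17/3.

2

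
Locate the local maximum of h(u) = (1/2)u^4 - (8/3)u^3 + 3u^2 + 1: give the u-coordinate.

1

h'(u) = 2u^3 - 8u^2 + 6u. Setting h'(u) = 0 gives u ∈ {0, 1, 3}.
Second-derivative test with h''(u) = 6u^2 - 16u + 6: h''(0) = 6 > 0 ⇒ local minimum; h''(1) = -4 < 0 ⇒ local maximum; h''(3) = 12 > 0 ⇒ local minimum.
So the local maximum value is h(1) = 11/6.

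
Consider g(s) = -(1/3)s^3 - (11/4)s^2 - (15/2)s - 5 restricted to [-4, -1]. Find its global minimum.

1/12

Differentiating, g'(s) = -s^2 - (11/2)s - 15/2; which vanishes at s = -3 and s = -5/2.
Evaluating at the critical points and endpoints: g(-4) = 7/3; g(-3) = 7/4; g(-5/2) = 85/48; g(-1) = 1/12.
Hence the absolute minimum is 1/12 at s = -1.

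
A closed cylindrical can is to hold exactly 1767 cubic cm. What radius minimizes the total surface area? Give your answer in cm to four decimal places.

6.5517

With radius r and height h, πr²h = 1767 so h = 1767/(πr²), and S(r) = 2πr² + 2πrh = 2πr² + 2·1767/r.
S'(r) = 4πr − 2·1767/r² = 0 ⇒ r³ = 1767/(2π), so r ≈ 6.5517 and h = 2r ≈ 13.1033.
S''(r) = 4π + 4·1767/r³ > 0, so this is the minimum; S ≈ 809.1063.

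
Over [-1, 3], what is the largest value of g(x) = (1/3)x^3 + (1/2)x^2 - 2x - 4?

The derivative is x^2 + x - 2, whose only zero in [-1, 3] is x = 1.
Compare values at every candidate in [-1, 3]: g(-1) = -11/6,  g(1) = -31/6,  g(3) = 7/2.
The maximum over the interval is 7/2, attained at x = 3.

7/2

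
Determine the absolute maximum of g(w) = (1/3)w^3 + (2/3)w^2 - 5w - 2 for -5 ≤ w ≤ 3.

10

The derivative is w^2 + (4/3)w - 5, which vanishes at w = -3 and w = 5/3.
Compare values at every candidate in [-5, 3]: g(-5) = -2,  g(-3) = 10,  g(5/3) = -562/81,  g(3) = -2.
So the maximum is g(-3) = 10.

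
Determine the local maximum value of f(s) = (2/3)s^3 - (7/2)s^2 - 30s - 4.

f'(s) = 2s^2 - 7s - 30. Setting f'(s) = 0 gives s ∈ {-5/2, 6}.
Since f''(s) = 4s - 7, we get f''(-5/2) = -17 < 0 ⇒ local maximum; f''(6) = 17 > 0 ⇒ local minimum.
The local maximum is f(-5/2) = 929/24.

929/24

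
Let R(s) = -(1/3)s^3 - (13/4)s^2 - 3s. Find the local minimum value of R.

Critical points: R'(s) = -s^2 - (13/2)s - 3 vanishes at s = -6, -1/2.
R''(s) = -2s - 13/2. R''(-6) = 11/2 > 0 ⇒ local minimum; R''(-1/2) = -11/2 < 0 ⇒ local maximum.
Thus R has its local minimum at s = -6, with value -27.

-27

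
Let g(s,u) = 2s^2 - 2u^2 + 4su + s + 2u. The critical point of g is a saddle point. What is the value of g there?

∂g/∂s = 4s + 4u + 1 = 0 and ∂g/∂u = 4s - 4u + 2 = 0, so (s, u) = (-3/8, 1/8).
The Hessian has g_{ss} = 4, g_{uu} = -4, g_{su} = 4, giving D = -32 < 0, so the point is a saddle point.
g(-3/8, 1/8) = -1/16.

-1/16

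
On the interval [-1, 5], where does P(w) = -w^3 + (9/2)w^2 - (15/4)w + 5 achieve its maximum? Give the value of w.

-1

Differentiating, P'(w) = -3w^2 + 9w - 15/4; which vanishes at w = 1/2 and w = 5/2.
Compare values at every candidate in [-1, 5]: P(-1) = 57/4,  P(1/2) = 33/8,  P(5/2) = 65/8,  P(5) = -105/4.
The maximum over the interval is 57/4, attained at w = -1.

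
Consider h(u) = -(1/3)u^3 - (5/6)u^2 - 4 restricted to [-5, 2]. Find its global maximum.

The derivative is -u^2 - (5/3)u, which vanishes at u = -5/3 and u = 0.
Candidates: h(-5) = 101/6,  h(-5/3) = -773/162,  h(0) = -4,  h(2) = -10.
Hence the absolute maximum is 101/6 at u = -5.

101/6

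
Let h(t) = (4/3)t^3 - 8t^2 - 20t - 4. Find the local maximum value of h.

h'(t) = 4t^2 - 16t - 20. Setting h'(t) = 0 gives t ∈ {-1, 5}.
Since h''(t) = 8t - 16, we get h''(-1) = -24 < 0 ⇒ local maximum; h''(5) = 24 > 0 ⇒ local minimum.
Thus h has its local maximum at t = -1, with value 20/3.

20/3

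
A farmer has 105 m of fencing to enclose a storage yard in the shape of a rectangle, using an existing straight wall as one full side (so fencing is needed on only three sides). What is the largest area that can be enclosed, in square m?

Let the sides perpendicular to the wall have length x and the parallel side y, so 2x + y = 105 and the area is A = xy = x(105 − 2x).
A'(x) = 105 − 4x = 0 gives x = 105/4, and A''(x) = −4 < 0 confirms a maximum.
Then y = 105 − 2·105/4 = 105/2 and A = 11025/8.

11025/8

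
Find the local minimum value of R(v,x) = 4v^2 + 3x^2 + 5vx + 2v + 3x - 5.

-133/23

∂R/∂v = 8v + 5x + 2 = 0 and ∂R/∂x = 5v + 6x + 3 = 0, so (v, x) = (3/23, -14/23).
The Hessian has R_{vv} = 8, R_{xx} = 6, R_{vx} = 5, giving D = 23 > 0 with R_{vv} > 0, so the point is a local minimum.
R(3/23, -14/23) = -133/23.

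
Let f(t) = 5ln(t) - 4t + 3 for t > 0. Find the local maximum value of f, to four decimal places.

f'(t) = 5/t − 4 = 0 gives t = 5/4.
f''(t) = -5/t², which is negative for t > 0, so this is a local maximum.
f(5/4) = 5·ln(5/4) - 5 + 3 ≈ -0.8843.

-0.8843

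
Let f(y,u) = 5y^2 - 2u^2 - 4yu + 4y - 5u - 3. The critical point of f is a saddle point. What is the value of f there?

-155/56

∂f/∂y = 10y - 4u + 4 = 0 and ∂f/∂u = -4y - 4u - 5 = 0, so (y, u) = (-9/14, -17/28).
The Hessian has f_{yy} = 10, f_{uu} = -4, f_{yu} = -4, giving D = -56 < 0, so the point is a saddle point.
f(-9/14, -17/28) = -155/56.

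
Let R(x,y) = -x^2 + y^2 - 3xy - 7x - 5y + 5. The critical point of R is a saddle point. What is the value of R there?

∂R/∂x = -2x - 3y - 7 = 0 and ∂R/∂y = -3x + 2y - 5 = 0, so (x, y) = (-29/13, -11/13).
The Hessian has R_{xx} = -2, R_{yy} = 2, R_{xy} = -3, giving D = -13 < 0, so the point is a saddle point.
R(-29/13, -11/13) = 194/13.

194/13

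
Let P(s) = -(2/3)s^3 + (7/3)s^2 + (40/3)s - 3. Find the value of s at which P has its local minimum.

-5/3

Critical points: P'(s) = -2s^2 + (14/3)s + 40/3 vanishes at s = -5/3, 4.
Since P''(s) = -4s + 14/3, we get P''(-5/3) = 34/3 > 0 ⇒ local minimum; P''(4) = -34/3 < 0 ⇒ local maximum.
So the local minimum value is P(-5/3) = -1268/81.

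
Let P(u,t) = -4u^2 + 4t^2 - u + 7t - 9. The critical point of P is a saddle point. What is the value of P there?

-12

∂P/∂u = -8u - 1 = 0 and ∂P/∂t = 8t + 7 = 0, so (u, t) = (-1/8, -7/8).
The Hessian has P_{uu} = -8, P_{tt} = 8, P_{ut} = 0, giving D = -64 < 0, so the point is a saddle point.
P(-1/8, -7/8) = -12.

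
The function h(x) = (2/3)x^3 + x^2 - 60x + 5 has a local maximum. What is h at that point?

h'(x) = 2x^2 + 2x - 60. Setting h'(x) = 0 gives x ∈ {-6, 5}.
Since h''(x) = 4x + 2, we get h''(-6) = -22 < 0 ⇒ local maximum; h''(5) = 22 > 0 ⇒ local minimum.
Thus h has its local maximum at x = -6, with value 257.

257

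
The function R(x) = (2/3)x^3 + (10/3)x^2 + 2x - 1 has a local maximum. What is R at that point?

Critical points: R'(x) = 2x^2 + (20/3)x + 2 vanishes at x = -3, -1/3.
Since R''(x) = 4x + 20/3, we get R''(-3) = -16/3 < 0 ⇒ local maximum; R''(-1/3) = 16/3 > 0 ⇒ local minimum.
The local maximum is R(-3) = 5.

5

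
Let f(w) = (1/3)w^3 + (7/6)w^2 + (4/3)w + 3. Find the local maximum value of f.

203/81

f'(w) = w^2 + (7/3)w + 4/3 = 0 at w = -4/3, -1.
f''(w) = 2w + 7/3. f''(-4/3) = -1/3 < 0 ⇒ local maximum; f''(-1) = 1/3 > 0 ⇒ local minimum.
Thus f has its local maximum at w = -4/3, with value 203/81.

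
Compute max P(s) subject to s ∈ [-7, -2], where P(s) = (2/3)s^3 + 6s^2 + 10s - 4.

Differentiating, P'(s) = 2s^2 + 12s + 10; whose only zero in [-7, -2] is s = -5.
Compare values at every candidate in [-7, -2]: P(-7) = -26/3,  P(-5) = 38/3,  P(-2) = -16/3.
The maximum over the interval is 38/3, attained at s = -5.

38/3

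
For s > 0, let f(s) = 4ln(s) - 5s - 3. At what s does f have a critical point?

f'(s) = 4/s − 5 = 0 gives s = 4/5.
f''(s) = -4/s², which is negative for s > 0, so this is a local maximum.
f(4/5) = 4·ln(4/5) - 4 - 3 ≈ -7.8926.

4/5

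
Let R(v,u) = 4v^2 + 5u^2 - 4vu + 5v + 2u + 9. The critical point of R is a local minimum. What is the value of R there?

395/64

∂R/∂v = 8v - 4u + 5 = 0 and ∂R/∂u = -4v + 10u + 2 = 0, so (v, u) = (-29/32, -9/16).
The Hessian has R_{vv} = 8, R_{uu} = 10, R_{vu} = -4, giving D = 64 > 0 with R_{vv} > 0, so the point is a local minimum.
R(-29/32, -9/16) = 395/64.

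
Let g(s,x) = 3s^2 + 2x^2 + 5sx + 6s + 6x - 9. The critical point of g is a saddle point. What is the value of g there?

∂g/∂s = 6s + 5x + 6 = 0 and ∂g/∂x = 5s + 4x + 6 = 0, so (s, x) = (-6, 6).
The Hessian has g_{ss} = 6, g_{xx} = 4, g_{sx} = 5, giving D = -1 < 0, so the point is a saddle point.
g(-6, 6) = -9.

-9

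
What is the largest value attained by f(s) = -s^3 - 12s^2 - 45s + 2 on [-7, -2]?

72

f'(s) = -3s^2 - 24s - 45, which vanishes at s = -5 and s = -3.
Candidates: f(-7) = 72; f(-5) = 52; f(-3) = 56; f(-2) = 52.
So the maximum is f(-7) = 72.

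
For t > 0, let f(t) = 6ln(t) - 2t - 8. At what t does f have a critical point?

f'(t) = 6/t − 2 = 0 gives t = 3.
f''(t) = -6/t², which is negative for t > 0, so this is a local maximum.
f(3) = 6·ln(3) - 6 - 8 ≈ -7.4083.

3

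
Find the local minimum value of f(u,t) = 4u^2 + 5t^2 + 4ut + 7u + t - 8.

∂f/∂u = 8u + 4t + 7 = 0 and ∂f/∂t = 4u + 10t + 1 = 0, so (u, t) = (-33/32, 5/16).
The Hessian has f_{uu} = 8, f_{tt} = 10, f_{ut} = 4, giving D = 64 > 0 with f_{uu} > 0, so the point is a local minimum.
f(-33/32, 5/16) = -733/64.

-733/64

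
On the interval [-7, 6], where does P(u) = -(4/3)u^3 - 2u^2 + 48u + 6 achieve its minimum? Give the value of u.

P'(u) = -4u^2 - 4u + 48, which vanishes at u = -4 and u = 3.
Candidates: P(-7) = 88/3, P(-4) = -398/3, P(3) = 96, P(6) = -66.
So the minimum is P(-4) = -398/3.

-4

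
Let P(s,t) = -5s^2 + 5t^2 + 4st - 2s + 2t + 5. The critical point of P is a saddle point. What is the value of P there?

∂P/∂s = -10s + 4t - 2 = 0 and ∂P/∂t = 4s + 10t + 2 = 0, so (s, t) = (-7/29, -3/29).
The Hessian has P_{ss} = -10, P_{tt} = 10, P_{st} = 4, giving D = -116 < 0, so the point is a saddle point.
P(-7/29, -3/29) = 149/29.

149/29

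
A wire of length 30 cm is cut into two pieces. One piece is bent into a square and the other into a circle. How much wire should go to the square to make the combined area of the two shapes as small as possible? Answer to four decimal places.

Let x be the length used for the square. Square side x/4; circle radius (30−x)/(2π).
A(x) = (x/4)² + π·((30−x)/(2π))² = x²/16 + (30−x)²/(4π) for 0 ≤ x ≤ 30. A'(x) = x/8 − (30−x)/(2π) = 0 gives x = 4·30/(π+4) ≈ 16.8030.
A'' = 1/8 + 1/(2π) > 0, so this gives the minimum combined area; x ≈ 16.8030 cm to the square.

16.8030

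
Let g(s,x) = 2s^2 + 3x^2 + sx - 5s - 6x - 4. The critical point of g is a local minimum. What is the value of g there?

∂g/∂s = 4s + x - 5 = 0 and ∂g/∂x = s + 6x - 6 = 0, so (s, x) = (24/23, 19/23).
The Hessian has g_{ss} = 4, g_{xx} = 6, g_{sx} = 1, giving D = 23 > 0 with g_{ss} > 0, so the point is a local minimum.
g(24/23, 19/23) = -209/23.

-209/23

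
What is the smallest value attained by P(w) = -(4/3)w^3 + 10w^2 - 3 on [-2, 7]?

The derivative is -4w^2 + 20w, which vanishes at w = 0 and w = 5.
Candidates: P(-2) = 143/3,  P(0) = -3,  P(5) = 241/3,  P(7) = 89/3.
The minimum over the interval is -3, attained at w = 0.

-3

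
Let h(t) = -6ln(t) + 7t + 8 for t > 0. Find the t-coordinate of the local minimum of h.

6/7

h'(t) = -6/t + 7 = 0 gives t = 6/7.
h''(t) = 6/t², which is positive for t > 0, so this is a local minimum.
h(6/7) = -6·ln(6/7) + 6 + 8 ≈ 14.9249.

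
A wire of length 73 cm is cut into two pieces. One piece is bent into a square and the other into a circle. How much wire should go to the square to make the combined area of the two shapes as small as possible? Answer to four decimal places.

Let x be the length used for the square. Square side x/4; circle radius (73−x)/(2π).
A(x) = (x/4)² + π·((73−x)/(2π))² = x²/16 + (73−x)²/(4π) for 0 ≤ x ≤ 73. A'(x) = x/8 − (73−x)/(2π) = 0 gives x = 4·73/(π+4) ≈ 40.8872.
A'' = 1/8 + 1/(2π) > 0, so this gives the minimum combined area; x ≈ 40.8872 cm to the square.

40.8872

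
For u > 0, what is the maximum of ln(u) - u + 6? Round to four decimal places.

5.0000

f'(u) = 1/u − 1 = 0 gives u = 1.
f''(u) = -1/u², which is negative for u > 0, so this is a local maximum.
f(1) = 1·ln(1) - 1 + 6 ≈ 5.0000.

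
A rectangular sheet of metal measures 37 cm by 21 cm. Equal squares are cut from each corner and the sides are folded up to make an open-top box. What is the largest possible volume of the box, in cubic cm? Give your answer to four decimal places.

1514.2944

With cut size x, the volume is V(x) = x(37 − 2x)(21 − 2x) for 0 < x < 10.5.
V'(x) = 12x^2 − 232x + 777. Setting V'(x) = 0 gives x ≈ 4.3099 (the root in (0, 10.5)).
V''(x) = 24x − 232 is negative there, so this is the maximum; V ≈ 1514.2944.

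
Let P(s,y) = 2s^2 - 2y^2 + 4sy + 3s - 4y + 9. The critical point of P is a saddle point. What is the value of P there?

∂P/∂s = 4s + 4y + 3 = 0 and ∂P/∂y = 4s - 4y - 4 = 0, so (s, y) = (1/8, -7/8).
The Hessian has P_{ss} = 4, P_{yy} = -4, P_{sy} = 4, giving D = -32 < 0, so the point is a saddle point.
P(1/8, -7/8) = 175/16.

175/16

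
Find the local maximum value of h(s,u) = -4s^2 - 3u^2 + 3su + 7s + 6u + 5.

204/13

∂h/∂s = -8s + 3u + 7 = 0 and ∂h/∂u = 3s - 6u + 6 = 0, so (s, u) = (20/13, 23/13).
The Hessian has h_{ss} = -8, h_{uu} = -6, h_{su} = 3, giving D = 39 > 0 with h_{ss} < 0, so the point is a local maximum.
h(20/13, 23/13) = 204/13.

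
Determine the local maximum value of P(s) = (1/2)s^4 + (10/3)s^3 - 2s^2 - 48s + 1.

P'(s) = 2s^3 + 10s^2 - 4s - 48 = 0 at s = -4, -3, 2.
Second-derivative test with P''(s) = 6s^2 + 20s - 4: P''(-4) = 12 > 0 ⇒ local minimum; P''(-3) = -10 < 0 ⇒ local maximum; P''(2) = 60 > 0 ⇒ local minimum.
The local maximum is P(-3) = 155/2.

155/2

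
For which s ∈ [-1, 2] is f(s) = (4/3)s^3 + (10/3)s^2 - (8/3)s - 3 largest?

Differentiating, f'(s) = 4s^2 + (20/3)s - 8/3; whose only zero in [-1, 2] is s = 1/3.
Candidates: f(-1) = 5/3,  f(1/3) = -281/81,  f(2) = 47/3.
Hence the absolute maximum is 47/3 at s = 2.

2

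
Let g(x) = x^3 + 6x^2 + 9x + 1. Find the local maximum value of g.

1

g'(x) = 3x^2 + 12x + 9 = 0 at x = -3, -1.
g''(x) = 6x + 12. g''(-3) = -6 < 0 ⇒ local maximum; g''(-1) = 6 > 0 ⇒ local minimum.
The local maximum is g(-3) = 1.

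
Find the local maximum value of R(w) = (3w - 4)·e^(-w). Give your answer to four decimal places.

0.2909

Differentiating with the product rule gives R'(w) = (-3w + 7)·e^(-w). Since e^(-w) > 0, the only critical point is w = 7/3.
R''(7/3) has the same sign as -3 < 0, so this is a local maximum.
R(7/3) = (3)·e^(-7/3) ≈ 0.2909.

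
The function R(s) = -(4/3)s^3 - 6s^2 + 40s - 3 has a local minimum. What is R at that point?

Critical points: R'(s) = -4s^2 - 12s + 40 vanishes at s = -5, 2.
Since R''(s) = -8s - 12, we get R''(-5) = 28 > 0 ⇒ local minimum; R''(2) = -28 < 0 ⇒ local maximum.
Thus R has its local minimum at s = -5, with value -559/3.

-559/3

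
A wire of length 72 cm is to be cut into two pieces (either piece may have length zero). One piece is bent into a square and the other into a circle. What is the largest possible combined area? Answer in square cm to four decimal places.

Let x be the length used for the square. Square side x/4; circle radius (72−x)/(2π).
A(x) = (x/4)² + π·((72−x)/(2π))² = x²/16 + (72−x)²/(4π) for 0 ≤ x ≤ 72. A'(x) = x/8 − (72−x)/(2π) = 0 gives x = 4·72/(π+4) ≈ 40.3271.
A'' > 0, so the interior critical point is a minimum; the maximum is at an endpoint. A(0) = 412.5296 and A(72) = 324.0000, so the largest area is 412.5296.

412.5296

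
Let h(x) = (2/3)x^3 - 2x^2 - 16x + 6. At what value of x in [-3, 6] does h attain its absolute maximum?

h'(x) = 2x^2 - 4x - 16, which vanishes at x = -2 and x = 4.
Evaluating at the critical points and endpoints: h(-3) = 18, h(-2) = 74/3, h(4) = -142/3, h(6) = -18.
Hence the absolute maximum is 74/3 at x = -2.

-2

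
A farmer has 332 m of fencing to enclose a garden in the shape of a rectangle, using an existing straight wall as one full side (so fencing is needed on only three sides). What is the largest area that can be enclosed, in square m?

Let the sides perpendicular to the wall have length x and the parallel side y, so 2x + y = 332 and the area is A = xy = x(332 − 2x).
A'(x) = 332 − 4x = 0 gives x = 83, and A''(x) = −4 < 0 confirms a maximum.
Then y = 332 − 2·83 = 166 and A = 13778.

13778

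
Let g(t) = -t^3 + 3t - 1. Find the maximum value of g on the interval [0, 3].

Differentiating, g'(t) = -3t^2 + 3; whose only zero in [0, 3] is t = 1.
Candidates: g(0) = -1; g(1) = 1; g(3) = -19.
The maximum over the interval is 1, attained at t = 1.

1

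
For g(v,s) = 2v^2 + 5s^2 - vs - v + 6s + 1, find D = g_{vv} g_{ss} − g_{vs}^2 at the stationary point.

∂g/∂v = 4v - s - 1 = 0 and ∂g/∂s = -v + 10s + 6 = 0, so (v, s) = (4/39, -23/39).
The Hessian has g_{vv} = 4, g_{ss} = 10, g_{vs} = -1, giving D = 39 > 0 with g_{vv} > 0, so the point is a local minimum.
D = (4)·(10) − (-1)^2 = 39.

39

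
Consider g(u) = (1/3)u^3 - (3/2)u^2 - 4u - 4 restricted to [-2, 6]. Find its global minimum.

-68/3

Differentiating, g'(u) = u^2 - 3u - 4; which vanishes at u = -1 and u = 4.
Compare values at every candidate in [-2, 6]: g(-2) = -14/3; g(-1) = -11/6; g(4) = -68/3; g(6) = -10.
Hence the absolute minimum is -68/3 at u = 4.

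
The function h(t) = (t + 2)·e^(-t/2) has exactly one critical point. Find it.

0

By the product rule, h'(t) = (-(1/2)t)·e^(-t/2). Since e^(-t/2) > 0, the only critical point is t = 0.
h''(0) has the same sign as -1/2 < 0, so this is a local maximum.
h(0) = (2)·e^(0) ≈ 2.0000.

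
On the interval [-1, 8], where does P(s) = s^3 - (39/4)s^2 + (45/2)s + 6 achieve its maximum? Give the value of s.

8

P'(s) = 3s^2 - (39/2)s + 45/2, which vanishes at s = 3/2 and s = 5.
Candidates: P(-1) = -109/4, P(3/2) = 339/16, P(5) = -1/4, P(8) = 74.
So the maximum is P(8) = 74.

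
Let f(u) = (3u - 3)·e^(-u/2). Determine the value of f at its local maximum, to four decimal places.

By the product rule, f'(u) = (-(3/2)u + 9/2)·e^(-u/2). Since e^(-u/2) > 0, the only critical point is u = 3.
f''(3) has the same sign as -3/2 < 0, so this is a local maximum.
f(3) = (6)·e^(-3/2) ≈ 1.3388.

1.3388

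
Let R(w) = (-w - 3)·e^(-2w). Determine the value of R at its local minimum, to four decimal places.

By the product rule, R'(w) = (2w + 5)·e^(-2w). Since e^(-2w) > 0, the only critical point is w = -5/2.
R''(-5/2) has the same sign as 2 > 0, so this is a local minimum.
R(-5/2) = (-1/2)·e^(5) ≈ -74.2066.

-74.2066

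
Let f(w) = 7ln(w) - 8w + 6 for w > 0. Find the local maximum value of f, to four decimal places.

-1.9347

f'(w) = 7/w − 8 = 0 gives w = 7/8.
f''(w) = -7/w², which is negative for w > 0, so this is a local maximum.
f(7/8) = 7·ln(7/8) - 7 + 6 ≈ -1.9347.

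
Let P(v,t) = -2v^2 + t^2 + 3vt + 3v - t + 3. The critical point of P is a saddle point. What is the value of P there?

67/17

∂P/∂v = -4v + 3t + 3 = 0 and ∂P/∂t = 3v + 2t - 1 = 0, so (v, t) = (9/17, -5/17).
The Hessian has P_{vv} = -4, P_{tt} = 2, P_{vt} = 3, giving D = -17 < 0, so the point is a saddle point.
P(9/17, -5/17) = 67/17.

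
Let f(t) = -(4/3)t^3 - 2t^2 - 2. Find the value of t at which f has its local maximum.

0

f'(t) = -4t^2 - 4t. Setting f'(t) = 0 gives t ∈ {-1, 0}.
Since f''(t) = -8t - 4, we get f''(-1) = 4 > 0 ⇒ local minimum; f''(0) = -4 < 0 ⇒ local maximum.
The local maximum is f(0) = -2.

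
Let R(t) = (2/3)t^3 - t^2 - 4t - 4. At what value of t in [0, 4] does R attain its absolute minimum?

2

The derivative is 2t^2 - 2t - 4, whose only zero in [0, 4] is t = 2.
Compare values at every candidate in [0, 4]: R(0) = -4, R(2) = -32/3, R(4) = 20/3.
So the minimum is R(2) = -32/3.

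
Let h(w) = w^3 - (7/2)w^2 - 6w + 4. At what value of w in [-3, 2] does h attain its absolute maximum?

The derivative is 3w^2 - 7w - 6, whose only zero in [-3, 2] is w = -2/3.
Candidates: h(-3) = -73/2; h(-2/3) = 166/27; h(2) = -14.
Hence the absolute maximum is 166/27 at w = -2/3.

-2/3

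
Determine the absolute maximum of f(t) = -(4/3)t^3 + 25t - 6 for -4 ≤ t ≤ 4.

107/3

The derivative is -4t^2 + 25, which vanishes at t = -5/2 and t = 5/2.
Candidates: f(-4) = -62/3; f(-5/2) = -143/3; f(5/2) = 107/3; f(4) = 26/3.
The maximum over the interval is 107/3, attained at t = 5/2.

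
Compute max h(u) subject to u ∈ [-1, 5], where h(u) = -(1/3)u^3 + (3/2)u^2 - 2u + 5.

53/6

h'(u) = -u^2 + 3u - 2, which vanishes at u = 1 and u = 2.
Evaluating at the critical points and endpoints: h(-1) = 53/6, h(1) = 25/6, h(2) = 13/3, h(5) = -55/6.
Hence the absolute maximum is 53/6 at u = -1.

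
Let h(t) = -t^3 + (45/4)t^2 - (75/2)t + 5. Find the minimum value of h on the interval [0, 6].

-545/16

The derivative is -3t^2 + (45/2)t - 75/2, which vanishes at t = 5/2 and t = 5.
Evaluating at the critical points and endpoints: h(0) = 5; h(5/2) = -545/16; h(5) = -105/4; h(6) = -31.
Hence the absolute minimum is -545/16 at t = 5/2.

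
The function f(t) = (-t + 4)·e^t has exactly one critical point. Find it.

3

By the product rule, f'(t) = (-t + 3)·e^t. Since e^t > 0, the only critical point is t = 3.
f''(3) has the same sign as -1 < 0, so this is a local maximum.
f(3) = (1)·e^(3) ≈ 20.0855.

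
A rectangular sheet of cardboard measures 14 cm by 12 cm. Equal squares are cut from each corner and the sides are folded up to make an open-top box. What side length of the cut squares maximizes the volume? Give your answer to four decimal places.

2.1475

With cut size x, the volume is V(x) = x(14 − 2x)(12 − 2x) for 0 < x < 6.
V'(x) = 12x^2 − 104x + 168. Setting V'(x) = 0 gives x ≈ 2.1475 (the root in (0, 6)).
V''(x) = 24x − 104 is negative there, so this is the maximum; V ≈ 160.5837.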